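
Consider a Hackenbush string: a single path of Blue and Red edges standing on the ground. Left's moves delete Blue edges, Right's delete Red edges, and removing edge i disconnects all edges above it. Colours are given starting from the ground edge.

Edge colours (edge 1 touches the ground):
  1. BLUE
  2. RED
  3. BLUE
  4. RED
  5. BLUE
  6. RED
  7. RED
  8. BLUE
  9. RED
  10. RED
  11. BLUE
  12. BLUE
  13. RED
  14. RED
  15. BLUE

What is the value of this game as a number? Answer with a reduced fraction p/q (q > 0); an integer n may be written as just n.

1 of 15 · B · max L 0 · min R +∞ → 1
2 of 15 · BR · max L 0 · min R 1 → 1/2
3 of 15 · BRB · max L 1/2 · min R 1 → 3/4
4 of 15 · BRBR · max L 1/2 · min R 3/4 → 5/8
5 of 15 · BRBRB · max L 5/8 · min R 3/4 → 11/16
6 of 15 · BRBRBR · max L 5/8 · min R 11/16 → 21/32
7 of 15 · BRBRBRR · max L 5/8 · min R 21/32 → 41/64
8 of 15 · BRBRBRRB · max L 41/64 · min R 21/32 → 83/128
9 of 15 · BRBRBRRBR · max L 41/64 · min R 83/128 → 165/256
10 of 15 · BRBRBRRBRR · max L 41/64 · min R 165/256 → 329/512
11 of 15 · BRBRBRRBRRB · max L 329/512 · min R 165/256 → 659/1024
12 of 15 · BRBRBRRBRRBB · max L 659/1024 · min R 165/256 → 1319/2048
13 of 15 · BRBRBRRBRRBBR · max L 659/1024 · min R 1319/2048 → 2637/4096
14 of 15 · BRBRBRRBRRBBRR · max L 659/1024 · min R 2637/4096 → 5273/8192
15 of 15 · BRBRBRRBRRBBRRB · max L 5273/8192 · min R 2637/4096 → 10547/16384

10547/16384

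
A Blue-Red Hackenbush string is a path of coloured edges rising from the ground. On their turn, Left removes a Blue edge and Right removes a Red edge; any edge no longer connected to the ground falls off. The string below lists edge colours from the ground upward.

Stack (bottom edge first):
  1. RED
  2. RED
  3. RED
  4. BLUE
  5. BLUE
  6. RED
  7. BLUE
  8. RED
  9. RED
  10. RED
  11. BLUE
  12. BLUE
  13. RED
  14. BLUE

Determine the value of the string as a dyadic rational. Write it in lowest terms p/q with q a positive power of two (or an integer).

Prefix values for RED RED RED BLUE BLUE RED BLUE RED RED RED BLUE BLUE RED BLUE via {L|R} + simplicity:
v(R) = { ∅ | 0 } -> -1
v(RR) = { ∅ | -1,0 } -> -2
v(RRR) = { ∅ | -2,-1,0 } -> -3
v(RRRB) = { -3 | -2,-1,0 } -> -5/2
v(RRRBB) = { -3,-5/2 | -2,-1,0 } -> -9/4
v(RRRBBR) = { -3,-5/2 | -9/4,-2,-1,0 } -> -19/8
v(RRRBBRB) = { -3,-5/2,-19/8 | -9/4,-2,-1,0 } -> -37/16
v(RRRBBRBR) = { -3,-5/2,-19/8 | -37/16,-9/4,-2,-1,0 } -> -75/32
v(RRRBBRBRR) = { -3,-5/2,-19/8 | -75/32,-37/16,-9/4,-2,-1,0 } -> -151/64
v(RRRBBRBRRR) = { -3,-5/2,-19/8 | -151/64,-75/32,-37/16,-9/4,-2,-1,0 } -> -303/128
v(RRRBBRBRRRB) = { -3,-5/2,-19/8,-303/128 | -151/64,-75/32,-37/16,-9/4,-2,-1,0 } -> -605/256
v(RRRBBRBRRRBB) = { -3,-5/2,-19/8,-303/128,-605/256 | -151/64,-75/32,-37/16,-9/4,-2,-1,0 } -> -1209/512
v(RRRBBRBRRRBBR) = { -3,-5/2,-19/8,-303/128,-605/256 | -1209/512,-151/64,-75/32,-37/16,-9/4,-2,-1,0 } -> -2419/1024
v(RRRBBRBRRRBBRB) = { -3,-5/2,-19/8,-303/128,-605/256,-2419/1024 | -1209/512,-151/64,-75/32,-37/16,-9/4,-2,-1,0 } -> -4837/2048

-4837/2048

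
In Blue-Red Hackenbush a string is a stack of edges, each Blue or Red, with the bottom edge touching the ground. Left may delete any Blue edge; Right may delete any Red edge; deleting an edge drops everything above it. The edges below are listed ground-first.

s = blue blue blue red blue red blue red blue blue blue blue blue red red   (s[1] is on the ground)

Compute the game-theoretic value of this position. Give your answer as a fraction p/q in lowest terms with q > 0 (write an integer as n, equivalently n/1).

11001/4096

Prefix values for blue blue blue red blue red blue red blue blue blue blue blue red red via {L|R} + simplicity:
step 1: add blue to get b; options L={ 0 } R={ ∅ } so 1
step 2: add blue to get bb; options L={ 0,1 } R={ ∅ } so 2
step 3: add blue to get bbb; options L={ 0,1,2 } R={ ∅ } so 3
step 4: add red to get bbbr; options L={ 0,1,2 } R={ 3 } so 5/2
step 5: add blue to get bbbrb; options L={ 0,1,2,5/2 } R={ 3 } so 11/4
step 6: add red to get bbbrbr; options L={ 0,1,2,5/2 } R={ 11/4,3 } so 21/8
step 7: add blue to get bbbrbrb; options L={ 0,1,2,5/2,21/8 } R={ 11/4,3 } so 43/16
step 8: add red to get bbbrbrbr; options L={ 0,1,2,5/2,21/8 } R={ 43/16,11/4,3 } so 85/32
step 9: add blue to get bbbrbrbrb; options L={ 0,1,2,5/2,21/8,85/32 } R={ 43/16,11/4,3 } so 171/64
step 10: add blue to get bbbrbrbrbb; options L={ 0,1,2,5/2,21/8,85/32,171/64 } R={ 43/16,11/4,3 } so 343/128
step 11: add blue to get bbbrbrbrbbb; options L={ 0,1,2,5/2,21/8,85/32,171/64,343/128 } R={ 43/16,11/4,3 } so 687/256
step 12: add blue to get bbbrbrbrbbbb; options L={ 0,1,2,5/2,21/8,85/32,171/64,343/128,687/256 } R={ 43/16,11/4,3 } so 1375/512
step 13: add blue to get bbbrbrbrbbbbb; options L={ 0,1,2,5/2,21/8,85/32,171/64,343/128,687/256,1375/512 } R={ 43/16,11/4,3 } so 2751/1024
step 14: add red to get bbbrbrbrbbbbbr; options L={ 0,1,2,5/2,21/8,85/32,171/64,343/128,687/256,1375/512 } R={ 2751/1024,43/16,11/4,3 } so 5501/2048
step 15: add red to get bbbrbrbrbbbbbrr; options L={ 0,1,2,5/2,21/8,85/32,171/64,343/128,687/256,1375/512 } R={ 5501/2048,2751/1024,43/16,11/4,3 } so 11001/4096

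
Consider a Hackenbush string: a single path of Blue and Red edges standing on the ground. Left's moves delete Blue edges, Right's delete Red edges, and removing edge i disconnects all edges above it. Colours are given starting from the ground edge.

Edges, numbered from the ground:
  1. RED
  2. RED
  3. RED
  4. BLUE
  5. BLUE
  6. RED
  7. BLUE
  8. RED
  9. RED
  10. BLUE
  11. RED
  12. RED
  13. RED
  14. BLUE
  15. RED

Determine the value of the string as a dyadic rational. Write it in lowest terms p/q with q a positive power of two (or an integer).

G_1 [R]  L=[∅]  R=[0]  → -1
G_2 [RR]  L=[∅]  R=[-1 0]  → -2
G_3 [RRR]  L=[∅]  R=[-2 -1 0]  → -3
G_4 [RRRB]  L=[-3]  R=[-2 -1 0]  → -5/2
G_5 [RRRBB]  L=[-3 -5/2]  R=[-2 -1 0]  → -9/4
G_6 [RRRBBR]  L=[-3 -5/2]  R=[-9/4 -2 -1 0]  → -19/8
G_7 [RRRBBRB]  L=[-3 -5/2 -19/8]  R=[-9/4 -2 -1 0]  → -37/16
G_8 [RRRBBRBR]  L=[-3 -5/2 -19/8]  R=[-37/16 -9/4 -2 -1 0]  → -75/32
G_9 [RRRBBRBRR]  L=[-3 -5/2 -19/8]  R=[-75/32 -37/16 -9/4 -2 -1 0]  → -151/64
G_10 [RRRBBRBRRB]  L=[-3 -5/2 -19/8 -151/64]  R=[-75/32 -37/16 -9/4 -2 -1 0]  → -301/128
G_11 [RRRBBRBRRBR]  L=[-3 -5/2 -19/8 -151/64]  R=[-301/128 -75/32 -37/16 -9/4 -2 -1 0]  → -603/256
G_12 [RRRBBRBRRBRR]  L=[-3 -5/2 -19/8 -151/64]  R=[-603/256 -301/128 -75/32 -37/16 -9/4 -2 -1 0]  → -1207/512
G_13 [RRRBBRBRRBRRR]  L=[-3 -5/2 -19/8 -151/64]  R=[-1207/512 -603/256 -301/128 -75/32 -37/16 -9/4 -2 -1 0]  → -2415/1024
G_14 [RRRBBRBRRBRRRB]  L=[-3 -5/2 -19/8 -151/64 -2415/1024]  R=[-1207/512 -603/256 -301/128 -75/32 -37/16 -9/4 -2 -1 0]  → -4829/2048
G_15 [RRRBBRBRRBRRRBR]  L=[-3 -5/2 -19/8 -151/64 -2415/1024]  R=[-4829/2048 -1207/512 -603/256 -301/128 -75/32 -37/16 -9/4 -2 -1 0]  → -9659/4096

-9659/4096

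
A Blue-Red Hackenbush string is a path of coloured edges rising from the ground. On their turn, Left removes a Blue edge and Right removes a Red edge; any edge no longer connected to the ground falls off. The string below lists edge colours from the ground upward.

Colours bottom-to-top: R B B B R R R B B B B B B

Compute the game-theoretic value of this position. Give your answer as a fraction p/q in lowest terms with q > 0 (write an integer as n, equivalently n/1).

R: Left { · }, Right { 0 } -> simplest -1
RB: Left { -1 }, Right { 0 } -> simplest -1/2
RBB: Left { -1, -1/2 }, Right { 0 } -> simplest -1/4
RBBB: Left { -1, -1/2, -1/4 }, Right { 0 } -> simplest -1/8
RBBBR: Left { -1, -1/2, -1/4 }, Right { -1/8, 0 } -> simplest -3/16
RBBBRR: Left { -1, -1/2, -1/4 }, Right { -3/16, -1/8, 0 } -> simplest -7/32
RBBBRRR: Left { -1, -1/2, -1/4 }, Right { -7/32, -3/16, -1/8, 0 } -> simplest -15/64
RBBBRRRB: Left { -1, -1/2, -1/4, -15/64 }, Right { -7/32, -3/16, -1/8, 0 } -> simplest -29/128
RBBBRRRBB: Left { -1, -1/2, -1/4, -15/64, -29/128 }, Right { -7/32, -3/16, -1/8, 0 } -> simplest -57/256
RBBBRRRBBB: Left { -1, -1/2, -1/4, -15/64, -29/128, -57/256 }, Right { -7/32, -3/16, -1/8, 0 } -> simplest -113/512
RBBBRRRBBBB: Left { -1, -1/2, -1/4, -15/64, -29/128, -57/256, -113/512 }, Right { -7/32, -3/16, -1/8, 0 } -> simplest -225/1024
RBBBRRRBBBBB: Left { -1, -1/2, -1/4, -15/64, -29/128, -57/256, -113/512, -225/1024 }, Right { -7/32, -3/16, -1/8, 0 } -> simplest -449/2048
RBBBRRRBBBBBB: Left { -1, -1/2, -1/4, -15/64, -29/128, -57/256, -113/512, -225/1024, -449/2048 }, Right { -7/32, -3/16, -1/8, 0 } -> simplest -897/4096

-897/4096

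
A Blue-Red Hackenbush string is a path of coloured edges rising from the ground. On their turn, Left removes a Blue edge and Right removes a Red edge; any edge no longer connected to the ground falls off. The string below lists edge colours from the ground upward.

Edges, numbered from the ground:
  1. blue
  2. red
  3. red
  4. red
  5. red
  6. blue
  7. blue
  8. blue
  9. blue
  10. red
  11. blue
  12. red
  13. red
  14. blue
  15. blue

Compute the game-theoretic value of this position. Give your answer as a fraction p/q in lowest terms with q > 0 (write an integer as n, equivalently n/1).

step 1: add blue to get b; options L={ 0 } R={ — } -> 1
step 2: add red to get br; options L={ 0 } R={ 1 } -> 1/2
step 3: add red to get brr; options L={ 0 } R={ 1/2; 1 } -> 1/4
step 4: add red to get brrr; options L={ 0 } R={ 1/4; 1/2; 1 } -> 1/8
step 5: add red to get brrrr; options L={ 0 } R={ 1/8; 1/4; 1/2; 1 } -> 1/16
step 6: add blue to get brrrrb; options L={ 0; 1/16 } R={ 1/8; 1/4; 1/2; 1 } -> 3/32
step 7: add blue to get brrrrbb; options L={ 0; 1/16; 3/32 } R={ 1/8; 1/4; 1/2; 1 } -> 7/64
step 8: add blue to get brrrrbbb; options L={ 0; 1/16; 3/32; 7/64 } R={ 1/8; 1/4; 1/2; 1 } -> 15/128
step 9: add blue to get brrrrbbbb; options L={ 0; 1/16; 3/32; 7/64; 15/128 } R={ 1/8; 1/4; 1/2; 1 } -> 31/256
step 10: add red to get brrrrbbbbr; options L={ 0; 1/16; 3/32; 7/64; 15/128 } R={ 31/256; 1/8; 1/4; 1/2; 1 } -> 61/512
step 11: add blue to get brrrrbbbbrb; options L={ 0; 1/16; 3/32; 7/64; 15/128; 61/512 } R={ 31/256; 1/8; 1/4; 1/2; 1 } -> 123/1024
step 12: add red to get brrrrbbbbrbr; options L={ 0; 1/16; 3/32; 7/64; 15/128; 61/512 } R={ 123/1024; 31/256; 1/8; 1/4; 1/2; 1 } -> 245/2048
step 13: add red to get brrrrbbbbrbrr; options L={ 0; 1/16; 3/32; 7/64; 15/128; 61/512 } R={ 245/2048; 123/1024; 31/256; 1/8; 1/4; 1/2; 1 } -> 489/4096
step 14: add blue to get brrrrbbbbrbrrb; options L={ 0; 1/16; 3/32; 7/64; 15/128; 61/512; 489/4096 } R={ 245/2048; 123/1024; 31/256; 1/8; 1/4; 1/2; 1 } -> 979/8192
step 15: add blue to get brrrrbbbbrbrrbb; options L={ 0; 1/16; 3/32; 7/64; 15/128; 61/512; 489/4096; 979/8192 } R={ 245/2048; 123/1024; 31/256; 1/8; 1/4; 1/2; 1 } -> 1959/16384

1959/16384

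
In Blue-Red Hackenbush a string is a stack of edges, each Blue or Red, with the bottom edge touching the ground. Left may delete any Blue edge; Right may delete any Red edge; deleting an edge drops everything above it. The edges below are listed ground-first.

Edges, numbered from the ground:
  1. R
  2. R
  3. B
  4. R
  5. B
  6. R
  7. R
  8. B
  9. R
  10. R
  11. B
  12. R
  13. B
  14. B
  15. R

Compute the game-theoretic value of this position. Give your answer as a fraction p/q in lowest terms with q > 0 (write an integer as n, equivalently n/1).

val_1 [R]  L=[∅]  R=[0]  ⇒ -1
val_2 [RR]  L=[∅]  R=[-1, 0]  ⇒ -2
val_3 [RRB]  L=[-2]  R=[-1, 0]  ⇒ -3/2
val_4 [RRBR]  L=[-2]  R=[-3/2, -1, 0]  ⇒ -7/4
val_5 [RRBRB]  L=[-2, -7/4]  R=[-3/2, -1, 0]  ⇒ -13/8
val_6 [RRBRBR]  L=[-2, -7/4]  R=[-13/8, -3/2, -1, 0]  ⇒ -27/16
val_7 [RRBRBRR]  L=[-2, -7/4]  R=[-27/16, -13/8, -3/2, -1, 0]  ⇒ -55/32
val_8 [RRBRBRRB]  L=[-2, -7/4, -55/32]  R=[-27/16, -13/8, -3/2, -1, 0]  ⇒ -109/64
val_9 [RRBRBRRBR]  L=[-2, -7/4, -55/32]  R=[-109/64, -27/16, -13/8, -3/2, -1, 0]  ⇒ -219/128
val_10 [RRBRBRRBRR]  L=[-2, -7/4, -55/32]  R=[-219/128, -109/64, -27/16, -13/8, -3/2, -1, 0]  ⇒ -439/256
val_11 [RRBRBRRBRRB]  L=[-2, -7/4, -55/32, -439/256]  R=[-219/128, -109/64, -27/16, -13/8, -3/2, -1, 0]  ⇒ -877/512
val_12 [RRBRBRRBRRBR]  L=[-2, -7/4, -55/32, -439/256]  R=[-877/512, -219/128, -109/64, -27/16, -13/8, -3/2, -1, 0]  ⇒ -1755/1024
val_13 [RRBRBRRBRRBRB]  L=[-2, -7/4, -55/32, -439/256, -1755/1024]  R=[-877/512, -219/128, -109/64, -27/16, -13/8, -3/2, -1, 0]  ⇒ -3509/2048
val_14 [RRBRBRRBRRBRBB]  L=[-2, -7/4, -55/32, -439/256, -1755/1024, -3509/2048]  R=[-877/512, -219/128, -109/64, -27/16, -13/8, -3/2, -1, 0]  ⇒ -7017/4096
val_15 [RRBRBRRBRRBRBBR]  L=[-2, -7/4, -55/32, -439/256, -1755/1024, -3509/2048]  R=[-7017/4096, -877/512, -219/128, -109/64, -27/16, -13/8, -3/2, -1, 0]  ⇒ -14035/8192

-14035/8192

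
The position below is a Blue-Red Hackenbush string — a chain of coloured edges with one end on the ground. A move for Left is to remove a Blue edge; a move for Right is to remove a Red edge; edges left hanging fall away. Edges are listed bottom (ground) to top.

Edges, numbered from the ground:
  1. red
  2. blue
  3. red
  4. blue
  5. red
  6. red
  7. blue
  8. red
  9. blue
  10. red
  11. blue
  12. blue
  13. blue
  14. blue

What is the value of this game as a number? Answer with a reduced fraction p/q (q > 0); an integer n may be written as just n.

step 1: add red to get r; options L={ none } R={ 0 } → -1
step 2: add blue to get rb; options L={ -1 } R={ 0 } → -1/2
step 3: add red to get rbr; options L={ -1 } R={ -1/2 0 } → -3/4
step 4: add blue to get rbrb; options L={ -1 -3/4 } R={ -1/2 0 } → -5/8
step 5: add red to get rbrbr; options L={ -1 -3/4 } R={ -5/8 -1/2 0 } → -11/16
step 6: add red to get rbrbrr; options L={ -1 -3/4 } R={ -11/16 -5/8 -1/2 0 } → -23/32
step 7: add blue to get rbrbrrb; options L={ -1 -3/4 -23/32 } R={ -11/16 -5/8 -1/2 0 } → -45/64
step 8: add red to get rbrbrrbr; options L={ -1 -3/4 -23/32 } R={ -45/64 -11/16 -5/8 -1/2 0 } → -91/128
step 9: add blue to get rbrbrrbrb; options L={ -1 -3/4 -23/32 -91/128 } R={ -45/64 -11/16 -5/8 -1/2 0 } → -181/256
step 10: add red to get rbrbrrbrbr; options L={ -1 -3/4 -23/32 -91/128 } R={ -181/256 -45/64 -11/16 -5/8 -1/2 0 } → -363/512
step 11: add blue to get rbrbrrbrbrb; options L={ -1 -3/4 -23/32 -91/128 -363/512 } R={ -181/256 -45/64 -11/16 -5/8 -1/2 0 } → -725/1024
step 12: add blue to get rbrbrrbrbrbb; options L={ -1 -3/4 -23/32 -91/128 -363/512 -725/1024 } R={ -181/256 -45/64 -11/16 -5/8 -1/2 0 } → -1449/2048
step 13: add blue to get rbrbrrbrbrbbb; options L={ -1 -3/4 -23/32 -91/128 -363/512 -725/1024 -1449/2048 } R={ -181/256 -45/64 -11/16 -5/8 -1/2 0 } → -2897/4096
step 14: add blue to get rbrbrrbrbrbbbb; options L={ -1 -3/4 -23/32 -91/128 -363/512 -725/1024 -1449/2048 -2897/4096 } R={ -181/256 -45/64 -11/16 -5/8 -1/2 0 } → -5793/8192

-5793/8192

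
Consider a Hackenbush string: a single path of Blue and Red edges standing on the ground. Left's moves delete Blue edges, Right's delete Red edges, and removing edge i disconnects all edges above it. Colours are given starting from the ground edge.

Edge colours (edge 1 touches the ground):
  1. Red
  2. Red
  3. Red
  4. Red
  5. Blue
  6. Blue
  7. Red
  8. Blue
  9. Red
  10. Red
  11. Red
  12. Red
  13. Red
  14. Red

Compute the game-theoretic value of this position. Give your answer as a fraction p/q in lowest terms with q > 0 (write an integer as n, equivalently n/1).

Recurse on prefixes of the 14-edge string Red Red Red Red Blue Blue Red Blue Red Red Red Red Red Red:
value_1 [R]  L=[none]  R=[0]  -> -1
value_2 [RR]  L=[none]  R=[-1, 0]  -> -2
value_3 [RRR]  L=[none]  R=[-2, -1, 0]  -> -3
value_4 [RRRR]  L=[none]  R=[-3, -2, -1, 0]  -> -4
value_5 [RRRRB]  L=[-4]  R=[-3, -2, -1, 0]  -> -7/2
value_6 [RRRRBB]  L=[-4, -7/2]  R=[-3, -2, -1, 0]  -> -13/4
value_7 [RRRRBBR]  L=[-4, -7/2]  R=[-13/4, -3, -2, -1, 0]  -> -27/8
value_8 [RRRRBBRB]  L=[-4, -7/2, -27/8]  R=[-13/4, -3, -2, -1, 0]  -> -53/16
value_9 [RRRRBBRBR]  L=[-4, -7/2, -27/8]  R=[-53/16, -13/4, -3, -2, -1, 0]  -> -107/32
value_10 [RRRRBBRBRR]  L=[-4, -7/2, -27/8]  R=[-107/32, -53/16, -13/4, -3, -2, -1, 0]  -> -215/64
value_11 [RRRRBBRBRRR]  L=[-4, -7/2, -27/8]  R=[-215/64, -107/32, -53/16, -13/4, -3, -2, -1, 0]  -> -431/128
value_12 [RRRRBBRBRRRR]  L=[-4, -7/2, -27/8]  R=[-431/128, -215/64, -107/32, -53/16, -13/4, -3, -2, -1, 0]  -> -863/256
value_13 [RRRRBBRBRRRRR]  L=[-4, -7/2, -27/8]  R=[-863/256, -431/128, -215/64, -107/32, -53/16, -13/4, -3, -2, -1, 0]  -> -1727/512
value_14 [RRRRBBRBRRRRRR]  L=[-4, -7/2, -27/8]  R=[-1727/512, -863/256, -431/128, -215/64, -107/32, -53/16, -13/4, -3, -2, -1, 0]  -> -3455/1024

-3455/1024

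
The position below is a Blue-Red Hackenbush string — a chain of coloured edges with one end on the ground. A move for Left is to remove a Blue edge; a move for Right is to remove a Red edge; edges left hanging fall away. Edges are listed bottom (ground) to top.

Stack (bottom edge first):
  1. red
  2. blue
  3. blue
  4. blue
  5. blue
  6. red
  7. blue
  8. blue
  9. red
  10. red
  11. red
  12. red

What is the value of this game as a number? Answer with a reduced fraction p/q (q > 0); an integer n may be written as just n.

Build v(s[:k]) for k = 1..12, string s = red blue blue blue blue red blue blue red red red red.
step 1: add red to get r; options L={ (no moves) } R={ 0 } => -1
step 2: add blue to get rb; options L={ -1 } R={ 0 } => -1/2
step 3: add blue to get rbb; options L={ -1, -1/2 } R={ 0 } => -1/4
step 4: add blue to get rbbb; options L={ -1, -1/2, -1/4 } R={ 0 } => -1/8
step 5: add blue to get rbbbb; options L={ -1, -1/2, -1/4, -1/8 } R={ 0 } => -1/16
step 6: add red to get rbbbbr; options L={ -1, -1/2, -1/4, -1/8 } R={ -1/16, 0 } => -3/32
step 7: add blue to get rbbbbrb; options L={ -1, -1/2, -1/4, -1/8, -3/32 } R={ -1/16, 0 } => -5/64
step 8: add blue to get rbbbbrbb; options L={ -1, -1/2, -1/4, -1/8, -3/32, -5/64 } R={ -1/16, 0 } => -9/128
step 9: add red to get rbbbbrbbr; options L={ -1, -1/2, -1/4, -1/8, -3/32, -5/64 } R={ -9/128, -1/16, 0 } => -19/256
step 10: add red to get rbbbbrbbrr; options L={ -1, -1/2, -1/4, -1/8, -3/32, -5/64 } R={ -19/256, -9/128, -1/16, 0 } => -39/512
step 11: add red to get rbbbbrbbrrr; options L={ -1, -1/2, -1/4, -1/8, -3/32, -5/64 } R={ -39/512, -19/256, -9/128, -1/16, 0 } => -79/1024
step 12: add red to get rbbbbrbbrrrr; options L={ -1, -1/2, -1/4, -1/8, -3/32, -5/64 } R={ -79/1024, -39/512, -19/256, -9/128, -1/16, 0 } => -159/2048

-159/2048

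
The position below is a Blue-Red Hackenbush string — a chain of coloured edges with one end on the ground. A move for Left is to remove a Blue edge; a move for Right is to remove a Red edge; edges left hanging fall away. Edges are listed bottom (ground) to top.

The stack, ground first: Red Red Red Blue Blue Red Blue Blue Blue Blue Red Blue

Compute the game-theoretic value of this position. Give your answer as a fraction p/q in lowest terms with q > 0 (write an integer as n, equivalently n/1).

-1157/512

G(R) = { ∅ | 0 } so -1
G(RR) = { ∅ | -1 0 } so -2
G(RRR) = { ∅ | -2 -1 0 } so -3
G(RRRB) = { -3 | -2 -1 0 } so -5/2
G(RRRBB) = { -3 -5/2 | -2 -1 0 } so -9/4
G(RRRBBR) = { -3 -5/2 | -9/4 -2 -1 0 } so -19/8
G(RRRBBRB) = { -3 -5/2 -19/8 | -9/4 -2 -1 0 } so -37/16
G(RRRBBRBB) = { -3 -5/2 -19/8 -37/16 | -9/4 -2 -1 0 } so -73/32
G(RRRBBRBBB) = { -3 -5/2 -19/8 -37/16 -73/32 | -9/4 -2 -1 0 } so -145/64
G(RRRBBRBBBB) = { -3 -5/2 -19/8 -37/16 -73/32 -145/64 | -9/4 -2 -1 0 } so -289/128
G(RRRBBRBBBBR) = { -3 -5/2 -19/8 -37/16 -73/32 -145/64 | -289/128 -9/4 -2 -1 0 } so -579/256
G(RRRBBRBBBBRB) = { -3 -5/2 -19/8 -37/16 -73/32 -145/64 -579/256 | -289/128 -9/4 -2 -1 0 } so -1157/512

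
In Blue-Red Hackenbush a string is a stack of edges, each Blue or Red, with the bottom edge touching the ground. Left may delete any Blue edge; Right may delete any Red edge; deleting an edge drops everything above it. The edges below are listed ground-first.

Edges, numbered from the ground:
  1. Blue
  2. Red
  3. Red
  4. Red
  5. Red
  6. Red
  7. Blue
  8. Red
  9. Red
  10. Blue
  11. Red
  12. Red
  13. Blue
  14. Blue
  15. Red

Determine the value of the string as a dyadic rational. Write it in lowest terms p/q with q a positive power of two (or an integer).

1 of 15 · B · max L 0 · min R +∞ => 1
2 of 15 · BR · max L 0 · min R 1 => 1/2
3 of 15 · BRR · max L 0 · min R 1/2 => 1/4
4 of 15 · BRRR · max L 0 · min R 1/4 => 1/8
5 of 15 · BRRRR · max L 0 · min R 1/8 => 1/16
6 of 15 · BRRRRR · max L 0 · min R 1/16 => 1/32
7 of 15 · BRRRRRB · max L 1/32 · min R 1/16 => 3/64
8 of 15 · BRRRRRBR · max L 1/32 · min R 3/64 => 5/128
9 of 15 · BRRRRRBRR · max L 1/32 · min R 5/128 => 9/256
10 of 15 · BRRRRRBRRB · max L 9/256 · min R 5/128 => 19/512
11 of 15 · BRRRRRBRRBR · max L 9/256 · min R 19/512 => 37/1024
12 of 15 · BRRRRRBRRBRR · max L 9/256 · min R 37/1024 => 73/2048
13 of 15 · BRRRRRBRRBRRB · max L 73/2048 · min R 37/1024 => 147/4096
14 of 15 · BRRRRRBRRBRRBB · max L 147/4096 · min R 37/1024 => 295/8192
15 of 15 · BRRRRRBRRBRRBBR · max L 147/4096 · min R 295/8192 => 589/16384

589/16384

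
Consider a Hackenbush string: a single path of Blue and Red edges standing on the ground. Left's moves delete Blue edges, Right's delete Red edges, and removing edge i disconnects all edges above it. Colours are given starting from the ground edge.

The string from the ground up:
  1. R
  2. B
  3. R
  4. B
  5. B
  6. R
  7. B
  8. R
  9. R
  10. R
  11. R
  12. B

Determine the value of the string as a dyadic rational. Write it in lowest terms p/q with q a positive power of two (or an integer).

1 of 12 · R · max L −∞ · min R 0 → -1
2 of 12 · RB · max L -1 · min R 0 → -1/2
3 of 12 · RBR · max L -1 · min R -1/2 → -3/4
4 of 12 · RBRB · max L -3/4 · min R -1/2 → -5/8
5 of 12 · RBRBB · max L -5/8 · min R -1/2 → -9/16
6 of 12 · RBRBBR · max L -5/8 · min R -9/16 → -19/32
7 of 12 · RBRBBRB · max L -19/32 · min R -9/16 → -37/64
8 of 12 · RBRBBRBR · max L -19/32 · min R -37/64 → -75/128
9 of 12 · RBRBBRBRR · max L -19/32 · min R -75/128 → -151/256
10 of 12 · RBRBBRBRRR · max L -19/32 · min R -151/256 → -303/512
11 of 12 · RBRBBRBRRRR · max L -19/32 · min R -303/512 → -607/1024
12 of 12 · RBRBBRBRRRRB · max L -607/1024 · min R -303/512 → -1213/2048

-1213/2048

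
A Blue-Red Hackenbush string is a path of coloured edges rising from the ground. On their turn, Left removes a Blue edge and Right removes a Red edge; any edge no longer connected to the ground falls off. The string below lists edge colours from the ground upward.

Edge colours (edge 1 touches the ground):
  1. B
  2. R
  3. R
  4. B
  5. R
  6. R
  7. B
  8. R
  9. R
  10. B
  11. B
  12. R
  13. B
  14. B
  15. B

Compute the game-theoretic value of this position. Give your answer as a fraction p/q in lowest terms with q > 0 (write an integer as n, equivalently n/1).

B: Left { 0 }, Right {  } => simplest 1
BR: Left { 0 }, Right { 1 } => simplest 1/2
BRR: Left { 0 }, Right { 1/2 1 } => simplest 1/4
BRRB: Left { 0 1/4 }, Right { 1/2 1 } => simplest 3/8
BRRBR: Left { 0 1/4 }, Right { 3/8 1/2 1 } => simplest 5/16
BRRBRR: Left { 0 1/4 }, Right { 5/16 3/8 1/2 1 } => simplest 9/32
BRRBRRB: Left { 0 1/4 9/32 }, Right { 5/16 3/8 1/2 1 } => simplest 19/64
BRRBRRBR: Left { 0 1/4 9/32 }, Right { 19/64 5/16 3/8 1/2 1 } => simplest 37/128
BRRBRRBRR: Left { 0 1/4 9/32 }, Right { 37/128 19/64 5/16 3/8 1/2 1 } => simplest 73/256
BRRBRRBRRB: Left { 0 1/4 9/32 73/256 }, Right { 37/128 19/64 5/16 3/8 1/2 1 } => simplest 147/512
BRRBRRBRRBB: Left { 0 1/4 9/32 73/256 147/512 }, Right { 37/128 19/64 5/16 3/8 1/2 1 } => simplest 295/1024
BRRBRRBRRBBR: Left { 0 1/4 9/32 73/256 147/512 }, Right { 295/1024 37/128 19/64 5/16 3/8 1/2 1 } => simplest 589/2048
BRRBRRBRRBBRB: Left { 0 1/4 9/32 73/256 147/512 589/2048 }, Right { 295/1024 37/128 19/64 5/16 3/8 1/2 1 } => simplest 1179/4096
BRRBRRBRRBBRBB: Left { 0 1/4 9/32 73/256 147/512 589/2048 1179/4096 }, Right { 295/1024 37/128 19/64 5/16 3/8 1/2 1 } => simplest 2359/8192
BRRBRRBRRBBRBBB: Left { 0 1/4 9/32 73/256 147/512 589/2048 1179/4096 2359/8192 }, Right { 295/1024 37/128 19/64 5/16 3/8 1/2 1 } => simplest 4719/16384

4719/16384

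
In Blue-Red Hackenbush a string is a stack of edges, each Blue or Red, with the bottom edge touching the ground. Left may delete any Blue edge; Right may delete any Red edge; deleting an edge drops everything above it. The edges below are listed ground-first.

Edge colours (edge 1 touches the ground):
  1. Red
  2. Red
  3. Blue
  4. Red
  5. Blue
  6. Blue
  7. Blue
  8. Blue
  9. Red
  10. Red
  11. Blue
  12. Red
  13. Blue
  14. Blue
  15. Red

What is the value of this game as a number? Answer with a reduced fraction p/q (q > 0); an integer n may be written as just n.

-12499/8192

1 of 15 · R · max L −∞ · min R 0 ⇒ -1
2 of 15 · RR · max L −∞ · min R -1 ⇒ -2
3 of 15 · RRB · max L -2 · min R -1 ⇒ -3/2
4 of 15 · RRBR · max L -2 · min R -3/2 ⇒ -7/4
5 of 15 · RRBRB · max L -7/4 · min R -3/2 ⇒ -13/8
6 of 15 · RRBRBB · max L -13/8 · min R -3/2 ⇒ -25/16
7 of 15 · RRBRBBB · max L -25/16 · min R -3/2 ⇒ -49/32
8 of 15 · RRBRBBBB · max L -49/32 · min R -3/2 ⇒ -97/64
9 of 15 · RRBRBBBBR · max L -49/32 · min R -97/64 ⇒ -195/128
10 of 15 · RRBRBBBBRR · max L -49/32 · min R -195/128 ⇒ -391/256
11 of 15 · RRBRBBBBRRB · max L -391/256 · min R -195/128 ⇒ -781/512
12 of 15 · RRBRBBBBRRBR · max L -391/256 · min R -781/512 ⇒ -1563/1024
13 of 15 · RRBRBBBBRRBRB · max L -1563/1024 · min R -781/512 ⇒ -3125/2048
14 of 15 · RRBRBBBBRRBRBB · max L -3125/2048 · min R -781/512 ⇒ -6249/4096
15 of 15 · RRBRBBBBRRBRBBR · max L -3125/2048 · min R -6249/4096 ⇒ -12499/8192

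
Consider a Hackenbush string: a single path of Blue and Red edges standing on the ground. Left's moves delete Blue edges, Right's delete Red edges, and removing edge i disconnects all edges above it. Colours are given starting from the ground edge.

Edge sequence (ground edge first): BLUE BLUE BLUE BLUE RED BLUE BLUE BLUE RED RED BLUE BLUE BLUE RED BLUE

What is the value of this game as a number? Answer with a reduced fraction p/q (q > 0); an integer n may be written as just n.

Build G(s[:k]) for k = 1..15, string s = BLUE BLUE BLUE BLUE RED BLUE BLUE BLUE RED RED BLUE BLUE BLUE RED BLUE.
edge 1 of 15 (BLUE): { 0 | (no moves) } ⇒ 1
edge 2 of 15 (BLUE): { 0; 1 | (no moves) } ⇒ 2
edge 3 of 15 (BLUE): { 0; 1; 2 | (no moves) } ⇒ 3
edge 4 of 15 (BLUE): { 0; 1; 2; 3 | (no moves) } ⇒ 4
edge 5 of 15 (RED): { 0; 1; 2; 3 | 4 } ⇒ 7/2
edge 6 of 15 (BLUE): { 0; 1; 2; 3; 7/2 | 4 } ⇒ 15/4
edge 7 of 15 (BLUE): { 0; 1; 2; 3; 7/2; 15/4 | 4 } ⇒ 31/8
edge 8 of 15 (BLUE): { 0; 1; 2; 3; 7/2; 15/4; 31/8 | 4 } ⇒ 63/16
edge 9 of 15 (RED): { 0; 1; 2; 3; 7/2; 15/4; 31/8 | 63/16; 4 } ⇒ 125/32
edge 10 of 15 (RED): { 0; 1; 2; 3; 7/2; 15/4; 31/8 | 125/32; 63/16; 4 } ⇒ 249/64
edge 11 of 15 (BLUE): { 0; 1; 2; 3; 7/2; 15/4; 31/8; 249/64 | 125/32; 63/16; 4 } ⇒ 499/128
edge 12 of 15 (BLUE): { 0; 1; 2; 3; 7/2; 15/4; 31/8; 249/64; 499/128 | 125/32; 63/16; 4 } ⇒ 999/256
edge 13 of 15 (BLUE): { 0; 1; 2; 3; 7/2; 15/4; 31/8; 249/64; 499/128; 999/256 | 125/32; 63/16; 4 } ⇒ 1999/512
edge 14 of 15 (RED): { 0; 1; 2; 3; 7/2; 15/4; 31/8; 249/64; 499/128; 999/256 | 1999/512; 125/32; 63/16; 4 } ⇒ 3997/1024
edge 15 of 15 (BLUE): { 0; 1; 2; 3; 7/2; 15/4; 31/8; 249/64; 499/128; 999/256; 3997/1024 | 1999/512; 125/32; 63/16; 4 } ⇒ 7995/2048

7995/2048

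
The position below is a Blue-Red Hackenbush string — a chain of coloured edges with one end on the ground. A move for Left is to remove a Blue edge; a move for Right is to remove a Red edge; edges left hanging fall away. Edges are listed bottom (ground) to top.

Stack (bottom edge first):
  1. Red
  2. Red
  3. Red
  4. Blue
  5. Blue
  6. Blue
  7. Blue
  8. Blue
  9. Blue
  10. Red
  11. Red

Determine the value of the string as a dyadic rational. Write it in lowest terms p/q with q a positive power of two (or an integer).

-519/256

R: Left { ∅ }, Right { 0 } => simplest -1
RR: Left { ∅ }, Right { -1, 0 } => simplest -2
RRR: Left { ∅ }, Right { -2, -1, 0 } => simplest -3
RRRB: Left { -3 }, Right { -2, -1, 0 } => simplest -5/2
RRRBB: Left { -3, -5/2 }, Right { -2, -1, 0 } => simplest -9/4
RRRBBB: Left { -3, -5/2, -9/4 }, Right { -2, -1, 0 } => simplest -17/8
RRRBBBB: Left { -3, -5/2, -9/4, -17/8 }, Right { -2, -1, 0 } => simplest -33/16
RRRBBBBB: Left { -3, -5/2, -9/4, -17/8, -33/16 }, Right { -2, -1, 0 } => simplest -65/32
RRRBBBBBB: Left { -3, -5/2, -9/4, -17/8, -33/16, -65/32 }, Right { -2, -1, 0 } => simplest -129/64
RRRBBBBBBR: Left { -3, -5/2, -9/4, -17/8, -33/16, -65/32 }, Right { -129/64, -2, -1, 0 } => simplest -259/128
RRRBBBBBBRR: Left { -3, -5/2, -9/4, -17/8, -33/16, -65/32 }, Right { -259/128, -129/64, -2, -1, 0 } => simplest -519/256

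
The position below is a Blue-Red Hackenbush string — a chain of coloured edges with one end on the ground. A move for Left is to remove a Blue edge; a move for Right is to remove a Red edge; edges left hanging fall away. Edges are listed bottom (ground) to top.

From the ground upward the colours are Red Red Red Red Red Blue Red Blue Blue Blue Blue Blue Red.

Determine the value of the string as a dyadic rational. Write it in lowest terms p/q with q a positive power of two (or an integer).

-1155/256

step 1: add Red to get R; options L={ ∅ } R={ 0 } gives -1
step 2: add Red to get RR; options L={ ∅ } R={ -1 0 } gives -2
step 3: add Red to get RRR; options L={ ∅ } R={ -2 -1 0 } gives -3
step 4: add Red to get RRRR; options L={ ∅ } R={ -3 -2 -1 0 } gives -4
step 5: add Red to get RRRRR; options L={ ∅ } R={ -4 -3 -2 -1 0 } gives -5
step 6: add Blue to get RRRRRB; options L={ -5 } R={ -4 -3 -2 -1 0 } gives -9/2
step 7: add Red to get RRRRRBR; options L={ -5 } R={ -9/2 -4 -3 -2 -1 0 } gives -19/4
step 8: add Blue to get RRRRRBRB; options L={ -5 -19/4 } R={ -9/2 -4 -3 -2 -1 0 } gives -37/8
step 9: add Blue to get RRRRRBRBB; options L={ -5 -19/4 -37/8 } R={ -9/2 -4 -3 -2 -1 0 } gives -73/16
step 10: add Blue to get RRRRRBRBBB; options L={ -5 -19/4 -37/8 -73/16 } R={ -9/2 -4 -3 -2 -1 0 } gives -145/32
step 11: add Blue to get RRRRRBRBBBB; options L={ -5 -19/4 -37/8 -73/16 -145/32 } R={ -9/2 -4 -3 -2 -1 0 } gives -289/64
step 12: add Blue to get RRRRRBRBBBBB; options L={ -5 -19/4 -37/8 -73/16 -145/32 -289/64 } R={ -9/2 -4 -3 -2 -1 0 } gives -577/128
step 13: add Red to get RRRRRBRBBBBBR; options L={ -5 -19/4 -37/8 -73/16 -145/32 -289/64 } R={ -577/128 -9/2 -4 -3 -2 -1 0 } gives -1155/256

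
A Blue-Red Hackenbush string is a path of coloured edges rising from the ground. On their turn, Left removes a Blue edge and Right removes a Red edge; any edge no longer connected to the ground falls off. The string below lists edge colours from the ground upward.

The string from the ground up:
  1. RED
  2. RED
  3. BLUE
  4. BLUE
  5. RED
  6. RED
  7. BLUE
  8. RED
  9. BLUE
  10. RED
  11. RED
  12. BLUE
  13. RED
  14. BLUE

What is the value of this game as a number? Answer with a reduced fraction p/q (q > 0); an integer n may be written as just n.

-5813/4096

1 of 14 · R · max L −∞ · min R 0 gives -1
2 of 14 · RR · max L −∞ · min R -1 gives -2
3 of 14 · RRB · max L -2 · min R -1 gives -3/2
4 of 14 · RRBB · max L -3/2 · min R -1 gives -5/4
5 of 14 · RRBBR · max L -3/2 · min R -5/4 gives -11/8
6 of 14 · RRBBRR · max L -3/2 · min R -11/8 gives -23/16
7 of 14 · RRBBRRB · max L -23/16 · min R -11/8 gives -45/32
8 of 14 · RRBBRRBR · max L -23/16 · min R -45/32 gives -91/64
9 of 14 · RRBBRRBRB · max L -91/64 · min R -45/32 gives -181/128
10 of 14 · RRBBRRBRBR · max L -91/64 · min R -181/128 gives -363/256
11 of 14 · RRBBRRBRBRR · max L -91/64 · min R -363/256 gives -727/512
12 of 14 · RRBBRRBRBRRB · max L -727/512 · min R -363/256 gives -1453/1024
13 of 14 · RRBBRRBRBRRBR · max L -727/512 · min R -1453/1024 gives -2907/2048
14 of 14 · RRBBRRBRBRRBRB · max L -2907/2048 · min R -1453/1024 gives -5813/4096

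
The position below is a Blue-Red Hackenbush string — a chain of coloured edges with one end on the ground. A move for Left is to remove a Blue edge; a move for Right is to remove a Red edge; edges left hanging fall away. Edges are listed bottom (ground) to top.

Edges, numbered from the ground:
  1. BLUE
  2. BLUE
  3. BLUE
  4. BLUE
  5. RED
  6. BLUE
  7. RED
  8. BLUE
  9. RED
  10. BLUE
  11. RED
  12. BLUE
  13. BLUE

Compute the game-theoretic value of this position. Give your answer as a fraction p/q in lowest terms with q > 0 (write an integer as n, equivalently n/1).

Build G(s[:k]) for k = 1..13, string s = BLUE BLUE BLUE BLUE RED BLUE RED BLUE RED BLUE RED BLUE BLUE.
edge 1 of 13 (BLUE): { 0 |  } = 1
edge 2 of 13 (BLUE): { 0 1 |  } = 2
edge 3 of 13 (BLUE): { 0 1 2 |  } = 3
edge 4 of 13 (BLUE): { 0 1 2 3 |  } = 4
edge 5 of 13 (RED): { 0 1 2 3 | 4 } = 7/2
edge 6 of 13 (BLUE): { 0 1 2 3 7/2 | 4 } = 15/4
edge 7 of 13 (RED): { 0 1 2 3 7/2 | 15/4 4 } = 29/8
edge 8 of 13 (BLUE): { 0 1 2 3 7/2 29/8 | 15/4 4 } = 59/16
edge 9 of 13 (RED): { 0 1 2 3 7/2 29/8 | 59/16 15/4 4 } = 117/32
edge 10 of 13 (BLUE): { 0 1 2 3 7/2 29/8 117/32 | 59/16 15/4 4 } = 235/64
edge 11 of 13 (RED): { 0 1 2 3 7/2 29/8 117/32 | 235/64 59/16 15/4 4 } = 469/128
edge 12 of 13 (BLUE): { 0 1 2 3 7/2 29/8 117/32 469/128 | 235/64 59/16 15/4 4 } = 939/256
edge 13 of 13 (BLUE): { 0 1 2 3 7/2 29/8 117/32 469/128 939/256 | 235/64 59/16 15/4 4 } = 1879/512

1879/512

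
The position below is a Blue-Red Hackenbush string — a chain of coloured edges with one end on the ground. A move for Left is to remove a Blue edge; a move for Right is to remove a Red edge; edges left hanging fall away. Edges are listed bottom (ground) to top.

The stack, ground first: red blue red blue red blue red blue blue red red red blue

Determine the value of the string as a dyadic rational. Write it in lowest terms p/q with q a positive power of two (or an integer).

Recurse on prefixes of the 13-edge string red blue red blue red blue red blue blue red red red blue:
edge 1 of 13 (red): { · | 0 } → -1
edge 2 of 13 (blue): { -1 | 0 } → -1/2
edge 3 of 13 (red): { -1 | -1/2; 0 } → -3/4
edge 4 of 13 (blue): { -1; -3/4 | -1/2; 0 } → -5/8
edge 5 of 13 (red): { -1; -3/4 | -5/8; -1/2; 0 } → -11/16
edge 6 of 13 (blue): { -1; -3/4; -11/16 | -5/8; -1/2; 0 } → -21/32
edge 7 of 13 (red): { -1; -3/4; -11/16 | -21/32; -5/8; -1/2; 0 } → -43/64
edge 8 of 13 (blue): { -1; -3/4; -11/16; -43/64 | -21/32; -5/8; -1/2; 0 } → -85/128
edge 9 of 13 (blue): { -1; -3/4; -11/16; -43/64; -85/128 | -21/32; -5/8; -1/2; 0 } → -169/256
edge 10 of 13 (red): { -1; -3/4; -11/16; -43/64; -85/128 | -169/256; -21/32; -5/8; -1/2; 0 } → -339/512
edge 11 of 13 (red): { -1; -3/4; -11/16; -43/64; -85/128 | -339/512; -169/256; -21/32; -5/8; -1/2; 0 } → -679/1024
edge 12 of 13 (red): { -1; -3/4; -11/16; -43/64; -85/128 | -679/1024; -339/512; -169/256; -21/32; -5/8; -1/2; 0 } → -1359/2048
edge 13 of 13 (blue): { -1; -3/4; -11/16; -43/64; -85/128; -1359/2048 | -679/1024; -339/512; -169/256; -21/32; -5/8; -1/2; 0 } → -2717/4096

-2717/4096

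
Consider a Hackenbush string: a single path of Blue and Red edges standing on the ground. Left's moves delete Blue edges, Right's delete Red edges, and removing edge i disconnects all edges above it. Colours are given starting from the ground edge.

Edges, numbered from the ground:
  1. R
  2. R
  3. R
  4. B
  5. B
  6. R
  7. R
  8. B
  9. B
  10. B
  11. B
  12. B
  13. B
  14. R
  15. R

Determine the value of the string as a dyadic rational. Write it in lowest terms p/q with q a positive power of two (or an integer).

R: Left { · }, Right { 0 } -> simplest -1
RR: Left { · }, Right { -1; 0 } -> simplest -2
RRR: Left { · }, Right { -2; -1; 0 } -> simplest -3
RRRB: Left { -3 }, Right { -2; -1; 0 } -> simplest -5/2
RRRBB: Left { -3; -5/2 }, Right { -2; -1; 0 } -> simplest -9/4
RRRBBR: Left { -3; -5/2 }, Right { -9/4; -2; -1; 0 } -> simplest -19/8
RRRBBRR: Left { -3; -5/2 }, Right { -19/8; -9/4; -2; -1; 0 } -> simplest -39/16
RRRBBRRB: Left { -3; -5/2; -39/16 }, Right { -19/8; -9/4; -2; -1; 0 } -> simplest -77/32
RRRBBRRBB: Left { -3; -5/2; -39/16; -77/32 }, Right { -19/8; -9/4; -2; -1; 0 } -> simplest -153/64
RRRBBRRBBB: Left { -3; -5/2; -39/16; -77/32; -153/64 }, Right { -19/8; -9/4; -2; -1; 0 } -> simplest -305/128
RRRBBRRBBBB: Left { -3; -5/2; -39/16; -77/32; -153/64; -305/128 }, Right { -19/8; -9/4; -2; -1; 0 } -> simplest -609/256
RRRBBRRBBBBB: Left { -3; -5/2; -39/16; -77/32; -153/64; -305/128; -609/256 }, Right { -19/8; -9/4; -2; -1; 0 } -> simplest -1217/512
RRRBBRRBBBBBB: Left { -3; -5/2; -39/16; -77/32; -153/64; -305/128; -609/256; -1217/512 }, Right { -19/8; -9/4; -2; -1; 0 } -> simplest -2433/1024
RRRBBRRBBBBBBR: Left { -3; -5/2; -39/16; -77/32; -153/64; -305/128; -609/256; -1217/512 }, Right { -2433/1024; -19/8; -9/4; -2; -1; 0 } -> simplest -4867/2048
RRRBBRRBBBBBBRR: Left { -3; -5/2; -39/16; -77/32; -153/64; -305/128; -609/256; -1217/512 }, Right { -4867/2048; -2433/1024; -19/8; -9/4; -2; -1; 0 } -> simplest -9735/4096

-9735/4096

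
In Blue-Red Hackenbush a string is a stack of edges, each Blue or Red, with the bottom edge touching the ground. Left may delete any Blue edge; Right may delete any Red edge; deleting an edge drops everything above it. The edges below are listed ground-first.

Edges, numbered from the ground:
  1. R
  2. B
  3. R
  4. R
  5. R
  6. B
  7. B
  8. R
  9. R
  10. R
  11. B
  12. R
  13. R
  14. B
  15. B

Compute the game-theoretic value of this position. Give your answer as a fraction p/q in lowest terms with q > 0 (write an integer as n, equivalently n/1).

Prefix values for R B R R R B B R R R B R R B B via {L|R} + simplicity:
R: Left {  }, Right { 0 } => simplest -1
RB: Left { -1 }, Right { 0 } => simplest -1/2
RBR: Left { -1 }, Right { -1/2, 0 } => simplest -3/4
RBRR: Left { -1 }, Right { -3/4, -1/2, 0 } => simplest -7/8
RBRRR: Left { -1 }, Right { -7/8, -3/4, -1/2, 0 } => simplest -15/16
RBRRRB: Left { -1, -15/16 }, Right { -7/8, -3/4, -1/2, 0 } => simplest -29/32
RBRRRBB: Left { -1, -15/16, -29/32 }, Right { -7/8, -3/4, -1/2, 0 } => simplest -57/64
RBRRRBBR: Left { -1, -15/16, -29/32 }, Right { -57/64, -7/8, -3/4, -1/2, 0 } => simplest -115/128
RBRRRBBRR: Left { -1, -15/16, -29/32 }, Right { -115/128, -57/64, -7/8, -3/4, -1/2, 0 } => simplest -231/256
RBRRRBBRRR: Left { -1, -15/16, -29/32 }, Right { -231/256, -115/128, -57/64, -7/8, -3/4, -1/2, 0 } => simplest -463/512
RBRRRBBRRRB: Left { -1, -15/16, -29/32, -463/512 }, Right { -231/256, -115/128, -57/64, -7/8, -3/4, -1/2, 0 } => simplest -925/1024
RBRRRBBRRRBR: Left { -1, -15/16, -29/32, -463/512 }, Right { -925/1024, -231/256, -115/128, -57/64, -7/8, -3/4, -1/2, 0 } => simplest -1851/2048
RBRRRBBRRRBRR: Left { -1, -15/16, -29/32, -463/512 }, Right { -1851/2048, -925/1024, -231/256, -115/128, -57/64, -7/8, -3/4, -1/2, 0 } => simplest -3703/4096
RBRRRBBRRRBRRB: Left { -1, -15/16, -29/32, -463/512, -3703/4096 }, Right { -1851/2048, -925/1024, -231/256, -115/128, -57/64, -7/8, -3/4, -1/2, 0 } => simplest -7405/8192
RBRRRBBRRRBRRBB: Left { -1, -15/16, -29/32, -463/512, -3703/4096, -7405/8192 }, Right { -1851/2048, -925/1024, -231/256, -115/128, -57/64, -7/8, -3/4, -1/2, 0 } => simplest -14809/16384

-14809/16384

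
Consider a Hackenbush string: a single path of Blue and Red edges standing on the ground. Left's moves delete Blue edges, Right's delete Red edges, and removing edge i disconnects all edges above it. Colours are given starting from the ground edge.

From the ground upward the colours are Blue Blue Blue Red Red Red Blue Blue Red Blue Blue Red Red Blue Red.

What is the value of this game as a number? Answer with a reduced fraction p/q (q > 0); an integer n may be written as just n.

9061/4096

Recurse on prefixes of the 15-edge string Blue Blue Blue Red Red Red Blue Blue Red Blue Blue Red Red Blue Red:
val(B) = { 0 |  } → 1
val(BB) = { 0, 1 |  } → 2
val(BBB) = { 0, 1, 2 |  } → 3
val(BBBR) = { 0, 1, 2 | 3 } → 5/2
val(BBBRR) = { 0, 1, 2 | 5/2, 3 } → 9/4
val(BBBRRR) = { 0, 1, 2 | 9/4, 5/2, 3 } → 17/8
val(BBBRRRB) = { 0, 1, 2, 17/8 | 9/4, 5/2, 3 } → 35/16
val(BBBRRRBB) = { 0, 1, 2, 17/8, 35/16 | 9/4, 5/2, 3 } → 71/32
val(BBBRRRBBR) = { 0, 1, 2, 17/8, 35/16 | 71/32, 9/4, 5/2, 3 } → 141/64
val(BBBRRRBBRB) = { 0, 1, 2, 17/8, 35/16, 141/64 | 71/32, 9/4, 5/2, 3 } → 283/128
val(BBBRRRBBRBB) = { 0, 1, 2, 17/8, 35/16, 141/64, 283/128 | 71/32, 9/4, 5/2, 3 } → 567/256
val(BBBRRRBBRBBR) = { 0, 1, 2, 17/8, 35/16, 141/64, 283/128 | 567/256, 71/32, 9/4, 5/2, 3 } → 1133/512
val(BBBRRRBBRBBRR) = { 0, 1, 2, 17/8, 35/16, 141/64, 283/128 | 1133/512, 567/256, 71/32, 9/4, 5/2, 3 } → 2265/1024
val(BBBRRRBBRBBRRB) = { 0, 1, 2, 17/8, 35/16, 141/64, 283/128, 2265/1024 | 1133/512, 567/256, 71/32, 9/4, 5/2, 3 } → 4531/2048
val(BBBRRRBBRBBRRBR) = { 0, 1, 2, 17/8, 35/16, 141/64, 283/128, 2265/1024 | 4531/2048, 1133/512, 567/256, 71/32, 9/4, 5/2, 3 } → 9061/4096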